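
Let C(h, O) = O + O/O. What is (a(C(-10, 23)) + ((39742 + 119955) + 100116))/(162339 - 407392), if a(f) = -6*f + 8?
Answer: -259677/245053 ≈ -1.0597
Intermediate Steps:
C(h, O) = 1 + O (C(h, O) = O + 1 = 1 + O)
a(f) = 8 - 6*f
(a(C(-10, 23)) + ((39742 + 119955) + 100116))/(162339 - 407392) = ((8 - 6*(1 + 23)) + ((39742 + 119955) + 100116))/(162339 - 407392) = ((8 - 6*24) + (159697 + 100116))/(-245053) = ((8 - 144) + 259813)*(-1/245053) = (-136 + 259813)*(-1/245053) = 259677*(-1/245053) = -259677/245053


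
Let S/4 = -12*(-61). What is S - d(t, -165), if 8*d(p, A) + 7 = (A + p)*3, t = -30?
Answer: 3002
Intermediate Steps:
d(p, A) = -7/8 + 3*A/8 + 3*p/8 (d(p, A) = -7/8 + ((A + p)*3)/8 = -7/8 + (3*A + 3*p)/8 = -7/8 + (3*A/8 + 3*p/8) = -7/8 + 3*A/8 + 3*p/8)
S = 2928 (S = 4*(-12*(-61)) = 4*732 = 2928)
S - d(t, -165) = 2928 - (-7/8 + (3/8)*(-165) + (3/8)*(-30)) = 2928 - (-7/8 - 495/8 - 45/4) = 2928 - 1*(-74) = 2928 + 74 = 3002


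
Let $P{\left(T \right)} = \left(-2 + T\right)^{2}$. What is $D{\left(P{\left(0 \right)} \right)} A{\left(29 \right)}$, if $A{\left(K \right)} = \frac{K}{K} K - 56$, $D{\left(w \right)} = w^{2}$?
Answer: $-432$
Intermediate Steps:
$A{\left(K \right)} = -56 + K$ ($A{\left(K \right)} = 1 K - 56 = K - 56 = -56 + K$)
$D{\left(P{\left(0 \right)} \right)} A{\left(29 \right)} = \left(\left(-2 + 0\right)^{2}\right)^{2} \left(-56 + 29\right) = \left(\left(-2\right)^{2}\right)^{2} \left(-27\right) = 4^{2} \left(-27\right) = 16 \left(-27\right) = -432$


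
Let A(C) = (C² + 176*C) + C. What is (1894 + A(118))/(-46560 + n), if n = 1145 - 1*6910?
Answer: -36704/52325 ≈ -0.70146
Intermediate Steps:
n = -5765 (n = 1145 - 6910 = -5765)
A(C) = C² + 177*C
(1894 + A(118))/(-46560 + n) = (1894 + 118*(177 + 118))/(-46560 - 5765) = (1894 + 118*295)/(-52325) = (1894 + 34810)*(-1/52325) = 36704*(-1/52325) = -36704/52325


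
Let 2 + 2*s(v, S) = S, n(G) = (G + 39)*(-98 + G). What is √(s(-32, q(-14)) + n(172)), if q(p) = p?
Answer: 51*√6 ≈ 124.92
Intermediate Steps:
n(G) = (-98 + G)*(39 + G) (n(G) = (39 + G)*(-98 + G) = (-98 + G)*(39 + G))
s(v, S) = -1 + S/2
√(s(-32, q(-14)) + n(172)) = √((-1 + (½)*(-14)) + (-3822 + 172² - 59*172)) = √((-1 - 7) + (-3822 + 29584 - 10148)) = √(-8 + 15614) = √15606 = 51*√6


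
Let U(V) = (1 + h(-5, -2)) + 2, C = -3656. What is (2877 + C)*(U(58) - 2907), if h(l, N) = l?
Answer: 2266111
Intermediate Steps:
U(V) = -2 (U(V) = (1 - 5) + 2 = -4 + 2 = -2)
(2877 + C)*(U(58) - 2907) = (2877 - 3656)*(-2 - 2907) = -779*(-2909) = 2266111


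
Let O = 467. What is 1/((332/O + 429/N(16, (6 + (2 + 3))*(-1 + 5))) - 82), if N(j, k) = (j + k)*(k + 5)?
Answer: -457660/37135979 ≈ -0.012324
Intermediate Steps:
N(j, k) = (5 + k)*(j + k) (N(j, k) = (j + k)*(5 + k) = (5 + k)*(j + k))
1/((332/O + 429/N(16, (6 + (2 + 3))*(-1 + 5))) - 82) = 1/((332/467 + 429/(((6 + (2 + 3))*(-1 + 5))² + 5*16 + 5*((6 + (2 + 3))*(-1 + 5)) + 16*((6 + (2 + 3))*(-1 + 5)))) - 82) = 1/((332*(1/467) + 429/(((6 + 5)*4)² + 80 + 5*((6 + 5)*4) + 16*((6 + 5)*4))) - 82) = 1/((332/467 + 429/((11*4)² + 80 + 5*(11*4) + 16*(11*4))) - 82) = 1/((332/467 + 429/(44² + 80 + 5*44 + 16*44)) - 82) = 1/((332/467 + 429/(1936 + 80 + 220 + 704)) - 82) = 1/((332/467 + 429/2940) - 82) = 1/((332/467 + 429*(1/2940)) - 82) = 1/((332/467 + 143/980) - 82) = 1/(392141/457660 - 82) = 1/(-37135979/457660) = -457660/37135979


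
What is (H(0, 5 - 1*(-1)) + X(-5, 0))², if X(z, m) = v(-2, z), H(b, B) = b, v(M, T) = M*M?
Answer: 16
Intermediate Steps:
v(M, T) = M²
X(z, m) = 4 (X(z, m) = (-2)² = 4)
(H(0, 5 - 1*(-1)) + X(-5, 0))² = (0 + 4)² = 4² = 16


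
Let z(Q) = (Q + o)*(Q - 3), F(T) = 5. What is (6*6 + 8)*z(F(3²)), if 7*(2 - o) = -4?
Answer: 4664/7 ≈ 666.29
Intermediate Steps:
o = 18/7 (o = 2 - ⅐*(-4) = 2 + 4/7 = 18/7 ≈ 2.5714)
z(Q) = (-3 + Q)*(18/7 + Q) (z(Q) = (Q + 18/7)*(Q - 3) = (18/7 + Q)*(-3 + Q) = (-3 + Q)*(18/7 + Q))
(6*6 + 8)*z(F(3²)) = (6*6 + 8)*(-54/7 + 5² - 3/7*5) = (36 + 8)*(-54/7 + 25 - 15/7) = 44*(106/7) = 4664/7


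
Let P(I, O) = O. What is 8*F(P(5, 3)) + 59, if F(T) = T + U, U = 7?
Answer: 139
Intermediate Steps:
F(T) = 7 + T (F(T) = T + 7 = 7 + T)
8*F(P(5, 3)) + 59 = 8*(7 + 3) + 59 = 8*10 + 59 = 80 + 59 = 139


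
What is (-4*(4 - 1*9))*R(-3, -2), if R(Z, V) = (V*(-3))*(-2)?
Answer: -240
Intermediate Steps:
R(Z, V) = 6*V (R(Z, V) = -3*V*(-2) = 6*V)
(-4*(4 - 1*9))*R(-3, -2) = (-4*(4 - 1*9))*(6*(-2)) = -4*(4 - 9)*(-12) = -4*(-5)*(-12) = 20*(-12) = -240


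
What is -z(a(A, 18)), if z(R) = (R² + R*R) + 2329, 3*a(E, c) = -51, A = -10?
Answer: -2907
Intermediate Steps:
a(E, c) = -17 (a(E, c) = (⅓)*(-51) = -17)
z(R) = 2329 + 2*R² (z(R) = (R² + R²) + 2329 = 2*R² + 2329 = 2329 + 2*R²)
-z(a(A, 18)) = -(2329 + 2*(-17)²) = -(2329 + 2*289) = -(2329 + 578) = -1*2907 = -2907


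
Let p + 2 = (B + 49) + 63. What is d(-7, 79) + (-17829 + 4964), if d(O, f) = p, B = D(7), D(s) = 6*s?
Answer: -12713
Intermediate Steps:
B = 42 (B = 6*7 = 42)
p = 152 (p = -2 + ((42 + 49) + 63) = -2 + (91 + 63) = -2 + 154 = 152)
d(O, f) = 152
d(-7, 79) + (-17829 + 4964) = 152 + (-17829 + 4964) = 152 - 12865 = -12713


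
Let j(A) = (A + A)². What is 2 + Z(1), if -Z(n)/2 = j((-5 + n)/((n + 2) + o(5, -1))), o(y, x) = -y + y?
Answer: -110/9 ≈ -12.222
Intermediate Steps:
o(y, x) = 0
j(A) = 4*A² (j(A) = (2*A)² = 4*A²)
Z(n) = -8*(-5 + n)²/(2 + n)² (Z(n) = -8*((-5 + n)/((n + 2) + 0))² = -8*((-5 + n)/((2 + n) + 0))² = -8*((-5 + n)/(2 + n))² = -8*(-5 + n)²/(2 + n)²)
2 + Z(1) = 2 - 8*(-5 + 1)²/(2 + 1)² = 2 - 8*(-4)²/3² = 2 - 8*16*⅑ = 2 - 128/9 = -110/9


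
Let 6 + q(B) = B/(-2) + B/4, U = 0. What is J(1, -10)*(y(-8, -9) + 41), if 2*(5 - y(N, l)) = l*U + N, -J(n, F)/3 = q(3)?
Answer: 2025/2 ≈ 1012.5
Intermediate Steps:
q(B) = -6 - B/4 (q(B) = -6 + (B/(-2) + B/4) = -6 + (B*(-1/2) + B*(1/4)) = -6 + (-B/2 + B/4) = -6 - B/4)
J(n, F) = 81/4 (J(n, F) = -3*(-6 - 1/4*3) = -3*(-6 - 3/4) = -3*(-27/4) = 81/4)
y(N, l) = 5 - N/2 (y(N, l) = 5 - (l*0 + N)/2 = 5 - (0 + N)/2 = 5 - N/2)
J(1, -10)*(y(-8, -9) + 41) = 81*((5 - 1/2*(-8)) + 41)/4 = 81*((5 + 4) + 41)/4 = 81*(9 + 41)/4 = (81/4)*50 = 2025/2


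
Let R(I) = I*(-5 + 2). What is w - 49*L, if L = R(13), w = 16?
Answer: 1927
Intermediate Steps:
R(I) = -3*I (R(I) = I*(-3) = -3*I)
L = -39 (L = -3*13 = -39)
w - 49*L = 16 - 49*(-39) = 16 + 1911 = 1927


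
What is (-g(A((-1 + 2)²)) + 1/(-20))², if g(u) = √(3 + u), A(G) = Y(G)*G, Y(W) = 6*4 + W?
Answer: 11201/400 + √7/5 ≈ 28.532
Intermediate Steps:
Y(W) = 24 + W
A(G) = G*(24 + G) (A(G) = (24 + G)*G = G*(24 + G))
(-g(A((-1 + 2)²)) + 1/(-20))² = (-√(3 + (-1 + 2)²*(24 + (-1 + 2)²)) + 1/(-20))² = (-√(3 + 1²*(24 + 1²)) - 1/20)² = (-√(3 + 1*(24 + 1)) - 1/20)² = (-√(3 + 1*25) - 1/20)² = (-√(3 + 25) - 1/20)² = (-√28 - 1/20)² = (-2*√7 - 1/20)² = (-1/20 - 2*√7)²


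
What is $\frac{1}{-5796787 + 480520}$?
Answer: $- \frac{1}{5316267} \approx -1.881 \cdot 10^{-7}$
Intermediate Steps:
$\frac{1}{-5796787 + 480520} = \frac{1}{-5316267} = - \frac{1}{5316267}$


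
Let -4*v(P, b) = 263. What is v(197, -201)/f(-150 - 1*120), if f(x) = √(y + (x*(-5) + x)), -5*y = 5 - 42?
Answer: -263*√27185/21748 ≈ -1.9939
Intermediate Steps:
v(P, b) = -263/4 (v(P, b) = -¼*263 = -263/4)
y = 37/5 (y = -(5 - 42)/5 = -⅕*(-37) = 37/5 ≈ 7.4000)
f(x) = √(37/5 - 4*x) (f(x) = √(37/5 + (x*(-5) + x)) = √(37/5 + (-5*x + x)) = √(37/5 - 4*x))
v(197, -201)/f(-150 - 1*120) = -263*5/√(185 - 100*(-150 - 1*120))/4 = -263*5/√(185 - 100*(-150 - 120))/4 = -263*5/√(185 - 100*(-270))/4 = -263*5/√(185 + 27000)/4 = -263*√27185/5437/4 = -263*√27185/21748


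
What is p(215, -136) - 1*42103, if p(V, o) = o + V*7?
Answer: -40734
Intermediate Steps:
p(V, o) = o + 7*V
p(215, -136) - 1*42103 = (-136 + 7*215) - 1*42103 = (-136 + 1505) - 42103 = 1369 - 42103 = -40734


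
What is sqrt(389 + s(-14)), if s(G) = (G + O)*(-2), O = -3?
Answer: 3*sqrt(47) ≈ 20.567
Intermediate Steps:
s(G) = 6 - 2*G (s(G) = (G - 3)*(-2) = (-3 + G)*(-2) = 6 - 2*G)
sqrt(389 + s(-14)) = sqrt(389 + (6 - 2*(-14))) = sqrt(389 + (6 + 28)) = sqrt(389 + 34) = sqrt(423) = 3*sqrt(47)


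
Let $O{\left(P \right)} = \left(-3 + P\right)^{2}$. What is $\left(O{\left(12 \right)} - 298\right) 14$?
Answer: $-3038$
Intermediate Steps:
$\left(O{\left(12 \right)} - 298\right) 14 = \left(\left(-3 + 12\right)^{2} - 298\right) 14 = \left(9^{2} - 298\right) 14 = \left(81 - 298\right) 14 = \left(-217\right) 14 = -3038$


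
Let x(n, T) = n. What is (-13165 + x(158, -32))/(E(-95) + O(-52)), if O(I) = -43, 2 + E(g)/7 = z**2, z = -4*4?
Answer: -13007/1735 ≈ -7.4968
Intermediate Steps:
z = -16
E(g) = 1778 (E(g) = -14 + 7*(-16)**2 = -14 + 7*256 = -14 + 1792 = 1778)
(-13165 + x(158, -32))/(E(-95) + O(-52)) = (-13165 + 158)/(1778 - 43) = -13007/1735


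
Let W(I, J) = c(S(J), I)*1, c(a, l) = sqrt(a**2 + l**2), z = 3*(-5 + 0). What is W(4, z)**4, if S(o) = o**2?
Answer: 2564510881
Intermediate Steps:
z = -15 (z = 3*(-5) = -15)
W(I, J) = sqrt(I**2 + J**4) (W(I, J) = sqrt((J**2)**2 + I**2)*1 = sqrt(J**4 + I**2)*1 = sqrt(I**2 + J**4)*1 = sqrt(I**2 + J**4))
W(4, z)**4 = (sqrt(4**2 + (-15)**4))**4 = (sqrt(16 + 50625))**4 = (sqrt(50641))**4 = 2564510881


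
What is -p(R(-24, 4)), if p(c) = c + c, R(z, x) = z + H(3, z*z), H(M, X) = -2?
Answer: 52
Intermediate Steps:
R(z, x) = -2 + z (R(z, x) = z - 2 = -2 + z)
p(c) = 2*c
-p(R(-24, 4)) = -2*(-2 - 24) = -2*(-26) = -1*(-52) = 52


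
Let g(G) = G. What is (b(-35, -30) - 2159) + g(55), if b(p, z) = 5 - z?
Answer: -2069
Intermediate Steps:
(b(-35, -30) - 2159) + g(55) = ((5 - 1*(-30)) - 2159) + 55 = ((5 + 30) - 2159) + 55 = (35 - 2159) + 55 = -2124 + 55 = -2069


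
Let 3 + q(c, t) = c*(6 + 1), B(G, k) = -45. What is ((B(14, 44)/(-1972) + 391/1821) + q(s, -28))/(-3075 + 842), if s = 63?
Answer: -1573716253/8018729796 ≈ -0.19625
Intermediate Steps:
q(c, t) = -3 + 7*c (q(c, t) = -3 + c*(6 + 1) = -3 + c*7 = -3 + 7*c)
((B(14, 44)/(-1972) + 391/1821) + q(s, -28))/(-3075 + 842) = ((-45/(-1972) + 391/1821) + (-3 + 7*63))/(-3075 + 842) = ((-45*(-1/1972) + 391*(1/1821)) + (-3 + 441))/(-2233) = ((45/1972 + 391/1821) + 438)*(-1/2233) = (852997/3591012 + 438)*(-1/2233) = (1573716253/3591012)*(-1/2233) = -1573716253/8018729796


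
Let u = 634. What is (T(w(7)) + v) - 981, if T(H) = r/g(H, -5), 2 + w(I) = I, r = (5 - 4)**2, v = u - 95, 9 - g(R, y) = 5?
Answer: -1767/4 ≈ -441.75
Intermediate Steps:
g(R, y) = 4 (g(R, y) = 9 - 1*5 = 9 - 5 = 4)
v = 539 (v = 634 - 95 = 539)
r = 1 (r = 1**2 = 1)
w(I) = -2 + I
T(H) = 1/4
(T(w(7)) + v) - 981 = (1/4 + 539) - 981 = 2157/4 - 981 = -1767/4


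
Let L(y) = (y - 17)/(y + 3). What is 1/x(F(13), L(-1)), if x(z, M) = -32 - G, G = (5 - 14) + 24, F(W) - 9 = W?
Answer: -1/47 ≈ -0.021277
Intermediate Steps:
F(W) = 9 + W
G = 15 (G = -9 + 24 = 15)
L(y) = (-17 + y)/(3 + y)
x(z, M) = -47 (x(z, M) = -32 - 1*15 = -32 - 15 = -47)
1/x(F(13), L(-1)) = 1/(-47) = -1/47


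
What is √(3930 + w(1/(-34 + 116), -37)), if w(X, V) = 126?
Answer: 26*√6 ≈ 63.687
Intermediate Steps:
√(3930 + w(1/(-34 + 116), -37)) = √(3930 + 126) = √4056 = 26*√6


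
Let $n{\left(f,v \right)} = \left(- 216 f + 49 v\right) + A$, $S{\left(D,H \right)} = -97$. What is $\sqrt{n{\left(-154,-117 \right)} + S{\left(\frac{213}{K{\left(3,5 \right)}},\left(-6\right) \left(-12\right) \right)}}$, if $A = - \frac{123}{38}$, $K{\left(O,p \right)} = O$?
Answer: $\frac{\sqrt{39610022}}{38} \approx 165.62$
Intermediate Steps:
$A = - \frac{123}{38}$ ($A = \left(-123\right) \frac{1}{38} = - \frac{123}{38} \approx -3.2368$)
$n{\left(f,v \right)} = - \frac{123}{38} - 216 f + 49 v$ ($n{\left(f,v \right)} = \left(- 216 f + 49 v\right) - \frac{123}{38} = - \frac{123}{38} - 216 f + 49 v$)
$\sqrt{n{\left(-154,-117 \right)} + S{\left(\frac{213}{K{\left(3,5 \right)}},\left(-6\right) \left(-12\right) \right)}} = \sqrt{\left(- \frac{123}{38} - -33264 + 49 \left(-117\right)\right) - 97} = \sqrt{\left(- \frac{123}{38} + 33264 - 5733\right) - 97} = \sqrt{\frac{1046055}{38} - 97} = \sqrt{\frac{1042369}{38}} = \frac{\sqrt{39610022}}{38}$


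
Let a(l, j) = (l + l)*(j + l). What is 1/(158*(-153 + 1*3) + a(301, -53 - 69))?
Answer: 1/84058 ≈ 1.1897e-5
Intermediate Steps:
a(l, j) = 2*l*(j + l) (a(l, j) = (2*l)*(j + l) = 2*l*(j + l))
1/(158*(-153 + 1*3) + a(301, -53 - 69)) = 1/(158*(-153 + 1*3) + 2*301*((-53 - 69) + 301)) = 1/(158*(-153 + 3) + 2*301*(-122 + 301)) = 1/(158*(-150) + 2*301*179) = 1/(-23700 + 107758) = 1/84058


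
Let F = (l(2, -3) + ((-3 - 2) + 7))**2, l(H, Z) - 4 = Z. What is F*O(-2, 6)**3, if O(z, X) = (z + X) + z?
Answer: 72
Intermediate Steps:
l(H, Z) = 4 + Z
O(z, X) = X + 2*z (O(z, X) = (X + z) + z = X + 2*z)
F = 9 (F = ((4 - 3) + ((-3 - 2) + 7))**2 = (1 + (-5 + 7))**2 = (1 + 2)**2 = 3**2 = 9)
F*O(-2, 6)**3 = 9*(6 + 2*(-2))**3 = 9*(6 - 4)**3 = 9*2**3 = 9*8 = 72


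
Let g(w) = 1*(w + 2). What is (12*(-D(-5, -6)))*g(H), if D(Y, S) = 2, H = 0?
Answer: -48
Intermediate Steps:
g(w) = 2 + w (g(w) = 1*(2 + w) = 2 + w)
(12*(-D(-5, -6)))*g(H) = (12*(-1*2))*(2 + 0) = (12*(-2))*2 = -24*2 = -48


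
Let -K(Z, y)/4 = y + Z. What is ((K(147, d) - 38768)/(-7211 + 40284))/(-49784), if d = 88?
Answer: 9927/411626558 ≈ 2.4117e-5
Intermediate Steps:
K(Z, y) = -4*Z - 4*y (K(Z, y) = -4*(y + Z) = -4*(Z + y) = -4*Z - 4*y)
((K(147, d) - 38768)/(-7211 + 40284))/(-49784) = (((-4*147 - 4*88) - 38768)/(-7211 + 40284))/(-49784) = (((-588 - 352) - 38768)/33073)*(-1/49784) = ((-940 - 38768)*(1/33073))*(-1/49784) = -39708*1/33073*(-1/49784) = -39708/33073*(-1/49784) = 9927/411626558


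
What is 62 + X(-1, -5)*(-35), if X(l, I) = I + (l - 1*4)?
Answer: 412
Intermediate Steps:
X(l, I) = -4 + I + l (X(l, I) = I + (l - 4) = I + (-4 + l) = -4 + I + l)
62 + X(-1, -5)*(-35) = 62 + (-4 - 5 - 1)*(-35) = 62 - 10*(-35) = 62 + 350 = 412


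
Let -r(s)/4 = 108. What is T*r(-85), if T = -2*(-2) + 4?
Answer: -3456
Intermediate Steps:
r(s) = -432 (r(s) = -4*108 = -432)
T = 8 (T = 4 + 4 = 8)
T*r(-85) = 8*(-432) = -3456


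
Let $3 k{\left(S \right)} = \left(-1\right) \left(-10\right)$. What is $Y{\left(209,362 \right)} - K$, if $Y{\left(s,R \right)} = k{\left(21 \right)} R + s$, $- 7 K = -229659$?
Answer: $- \frac{659248}{21} \approx -31393.0$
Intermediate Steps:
$K = \frac{229659}{7}$ ($K = \left(- \frac{1}{7}\right) \left(-229659\right) = \frac{229659}{7} \approx 32808.0$)
$k{\left(S \right)} = \frac{10}{3}$ ($k{\left(S \right)} = \frac{\left(-1\right) \left(-10\right)}{3} = \frac{1}{3} \cdot 10 = \frac{10}{3}$)
$Y{\left(s,R \right)} = s + \frac{10 R}{3}$ ($Y{\left(s,R \right)} = \frac{10 R}{3} + s = s + \frac{10 R}{3}$)
$Y{\left(209,362 \right)} - K = \left(209 + \frac{10}{3} \cdot 362\right) - \frac{229659}{7} = \left(209 + \frac{3620}{3}\right) - \frac{229659}{7} = \frac{4247}{3} - \frac{229659}{7} = - \frac{659248}{21}$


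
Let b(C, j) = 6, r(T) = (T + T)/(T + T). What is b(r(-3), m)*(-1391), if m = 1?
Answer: -8346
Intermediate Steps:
r(T) = 1 (r(T) = (2*T)/((2*T)) = (2*T)*(1/(2*T)) = 1)
b(r(-3), m)*(-1391) = 6*(-1391) = -8346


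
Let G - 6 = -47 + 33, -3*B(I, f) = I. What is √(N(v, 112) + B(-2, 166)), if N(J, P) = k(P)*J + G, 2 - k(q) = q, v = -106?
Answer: √104874/3 ≈ 107.95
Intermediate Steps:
B(I, f) = -I/3
k(q) = 2 - q
G = -8 (G = 6 + (-47 + 33) = 6 - 14 = -8)
N(J, P) = -8 + J*(2 - P) (N(J, P) = (2 - P)*J - 8 = J*(2 - P) - 8 = -8 + J*(2 - P))
√(N(v, 112) + B(-2, 166)) = √((-8 - 1*(-106)*(-2 + 112)) - ⅓*(-2)) = √((-8 - 1*(-106)*110) + ⅔) = √((-8 + 11660) + ⅔) = √(11652 + ⅔) = √(34958/3) = √104874/3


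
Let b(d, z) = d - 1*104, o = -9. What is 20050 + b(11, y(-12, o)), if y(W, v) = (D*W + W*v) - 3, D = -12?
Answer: 19957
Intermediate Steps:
y(W, v) = -3 - 12*W + W*v (y(W, v) = (-12*W + W*v) - 3 = -3 - 12*W + W*v)
b(d, z) = -104 + d (b(d, z) = d - 104 = -104 + d)
20050 + b(11, y(-12, o)) = 20050 + (-104 + 11) = 20050 - 93 = 19957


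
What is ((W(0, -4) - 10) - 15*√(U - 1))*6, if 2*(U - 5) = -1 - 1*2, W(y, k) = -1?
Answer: -66 - 45*√10 ≈ -208.30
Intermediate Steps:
U = 7/2 (U = 5 + (-1 - 1*2)/2 = 5 + (-1 - 2)/2 = 5 + (½)*(-3) = 5 - 3/2 = 7/2 ≈ 3.5000)
((W(0, -4) - 10) - 15*√(U - 1))*6 = ((-1 - 10) - 15*√(7/2 - 1))*6 = (-11 - 15*√10/2)*6 = -66 - 45*√10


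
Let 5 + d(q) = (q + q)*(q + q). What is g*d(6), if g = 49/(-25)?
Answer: -6811/25 ≈ -272.44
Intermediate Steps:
d(q) = -5 + 4*q**2 (d(q) = -5 + (q + q)*(q + q) = -5 + (2*q)*(2*q) = -5 + 4*q**2)
g = -49/25 (g = 49*(-1/25) = -49/25 ≈ -1.9600)
g*d(6) = -49*(-5 + 4*6**2)/25 = -49*(-5 + 4*36)/25 = -49*(-5 + 144)/25 = -49/25*139 = -6811/25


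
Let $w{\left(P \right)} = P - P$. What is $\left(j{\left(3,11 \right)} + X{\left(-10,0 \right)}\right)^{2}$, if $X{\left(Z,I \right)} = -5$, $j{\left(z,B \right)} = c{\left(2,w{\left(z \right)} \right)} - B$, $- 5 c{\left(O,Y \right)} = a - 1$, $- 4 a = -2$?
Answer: $\frac{25281}{100} \approx 252.81$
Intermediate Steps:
$a = \frac{1}{2}$ ($a = \left(- \frac{1}{4}\right) \left(-2\right) = \frac{1}{2} \approx 0.5$)
$w{\left(P \right)} = 0$
$c{\left(O,Y \right)} = \frac{1}{10}$ ($c{\left(O,Y \right)} = - \frac{\frac{1}{2} - 1}{5} = \left(- \frac{1}{5}\right) \left(- \frac{1}{2}\right) = \frac{1}{10}$)
$j{\left(z,B \right)} = \frac{1}{10} - B$
$\left(j{\left(3,11 \right)} + X{\left(-10,0 \right)}\right)^{2} = \left(\left(\frac{1}{10} - 11\right) - 5\right)^{2} = \left(- \frac{109}{10} - 5\right)^{2} = \left(- \frac{159}{10}\right)^{2} = \frac{25281}{100}$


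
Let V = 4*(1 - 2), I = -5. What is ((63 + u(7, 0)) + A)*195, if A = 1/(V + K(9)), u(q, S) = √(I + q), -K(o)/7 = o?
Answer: 822900/67 + 195*√2 ≈ 12558.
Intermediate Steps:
K(o) = -7*o
V = -4 (V = 4*(-1) = -4)
u(q, S) = √(-5 + q)
A = -1/67 (A = 1/(-4 - 7*9) = 1/(-4 - 63) = 1/(-67) = -1/67 ≈ -0.014925)
((63 + u(7, 0)) + A)*195 = ((63 + √(-5 + 7)) - 1/67)*195 = ((63 + √2) - 1/67)*195 = (4220/67 + √2)*195 = 822900/67 + 195*√2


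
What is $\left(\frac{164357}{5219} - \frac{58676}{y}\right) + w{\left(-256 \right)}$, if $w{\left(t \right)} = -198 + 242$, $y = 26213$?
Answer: $\frac{10021508465}{136805647} \approx 73.254$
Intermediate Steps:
$w{\left(t \right)} = 44$
$\left(\frac{164357}{5219} - \frac{58676}{y}\right) + w{\left(-256 \right)} = \left(\frac{164357}{5219} - \frac{58676}{26213}\right) + 44 = \frac{4002059997}{136805647} + 44 = \frac{10021508465}{136805647}$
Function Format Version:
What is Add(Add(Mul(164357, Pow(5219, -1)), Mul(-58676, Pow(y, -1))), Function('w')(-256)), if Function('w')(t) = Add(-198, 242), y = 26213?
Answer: Rational(10021508465, 136805647) ≈ 73.254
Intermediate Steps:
Function('w')(t) = 44
Add(Add(Mul(164357, Pow(5219, -1)), Mul(-58676, Pow(y, -1))), Function('w')(-256)) = Add(Add(Mul(164357, Pow(5219, -1)), Mul(-58676, Pow(26213, -1))), 44) = Add(Add(Mul(164357, Rational(1, 5219)), Mul(-58676, Rational(1, 26213))), 44) = Add(Add(Rational(164357, 5219), Rational(-58676, 26213)), 44) = Add(Rational(4002059997, 136805647), 44) = Rational(10021508465, 136805647)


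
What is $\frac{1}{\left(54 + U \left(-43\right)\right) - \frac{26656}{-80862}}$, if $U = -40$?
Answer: $\frac{40431}{71737922} \approx 0.00056359$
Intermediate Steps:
$\frac{1}{\left(54 + U \left(-43\right)\right) - \frac{26656}{-80862}} = \frac{1}{\left(54 - -1720\right) - \frac{26656}{-80862}} = \frac{1}{\left(54 + 1720\right) - - \frac{13328}{40431}} = \frac{1}{1774 + \frac{13328}{40431}} = \frac{1}{\frac{71737922}{40431}} = \frac{40431}{71737922}$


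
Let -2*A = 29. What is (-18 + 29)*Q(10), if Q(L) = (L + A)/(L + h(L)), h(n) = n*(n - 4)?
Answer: -99/140 ≈ -0.70714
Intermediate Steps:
A = -29/2 (A = -½*29 = -29/2 ≈ -14.500)
h(n) = n*(-4 + n)
Q(L) = (-29/2 + L)/(L + L*(-4 + L)) (Q(L) = (L - 29/2)/(L + L*(-4 + L)) = (-29/2 + L)/(L + L*(-4 + L)))
(-18 + 29)*Q(10) = (-18 + 29)*((-29/2 + 10)/(10*(-3 + 10))) = 11*((⅒)*(-9/2)/7) = 11*((⅒)*(⅐)*(-9/2)) = 11*(-9/140) = -99/140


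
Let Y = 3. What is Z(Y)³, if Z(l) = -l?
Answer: -27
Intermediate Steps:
Z(Y)³ = (-1*3)³ = (-3)³ = -27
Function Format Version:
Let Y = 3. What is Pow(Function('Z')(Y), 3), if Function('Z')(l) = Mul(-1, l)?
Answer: -27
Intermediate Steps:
Pow(Function('Z')(Y), 3) = Pow(Mul(-1, 3), 3) = Pow(-3, 3) = -27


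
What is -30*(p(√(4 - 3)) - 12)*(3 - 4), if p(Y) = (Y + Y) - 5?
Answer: -450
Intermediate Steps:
p(Y) = -5 + 2*Y (p(Y) = 2*Y - 5 = -5 + 2*Y)
-30*(p(√(4 - 3)) - 12)*(3 - 4) = -30*((-5 + 2*√(4 - 3)) - 12)*(3 - 4) = -30*((-5 + 2*√1) - 12)*(-1) = -30*((-5 + 2*1) - 12)*(-1) = -30*((-5 + 2) - 12)*(-1) = -30*(-3 - 12)*(-1) = -(-450)*(-1) = -30*15 = -450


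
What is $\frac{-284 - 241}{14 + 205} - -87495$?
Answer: $\frac{6386960}{73} \approx 87493.0$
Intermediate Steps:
$\frac{-284 - 241}{14 + 205} - -87495 = - \frac{525}{219} + 87495 = \left(-525\right) \frac{1}{219} + 87495 = - \frac{175}{73} + 87495 = \frac{6386960}{73}$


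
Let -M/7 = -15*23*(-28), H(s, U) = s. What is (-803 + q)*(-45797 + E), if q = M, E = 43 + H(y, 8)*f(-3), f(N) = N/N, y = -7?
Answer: 3131104903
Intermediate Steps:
f(N) = 1
E = 36 (E = 43 - 7*1 = 43 - 7 = 36)
M = -67620 (M = -7*(-15*23)*(-28) = -(-2415)*(-28) = -7*9660 = -67620)
q = -67620
(-803 + q)*(-45797 + E) = (-803 - 67620)*(-45797 + 36) = -68423*(-45761) = 3131104903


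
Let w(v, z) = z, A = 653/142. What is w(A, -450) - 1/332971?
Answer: -149836951/332971 ≈ -450.00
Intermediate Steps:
A = 653/142 (A = 653*(1/142) = 653/142 ≈ 4.5986)
w(A, -450) - 1/332971 = -450 - 1/332971 = -149836951/332971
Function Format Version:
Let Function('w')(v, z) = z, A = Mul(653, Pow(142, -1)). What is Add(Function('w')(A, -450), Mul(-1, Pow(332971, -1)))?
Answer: Rational(-149836951, 332971) ≈ -450.00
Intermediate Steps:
A = Rational(653, 142) (A = Mul(653, Rational(1, 142)) = Rational(653, 142) ≈ 4.5986)
Add(Function('w')(A, -450), Mul(-1, Pow(332971, -1))) = Add(-450, Mul(-1, Pow(332971, -1))) = Add(-450, Mul(-1, Rational(1, 332971))) = Add(-450, Rational(-1, 332971)) = Rational(-149836951, 332971)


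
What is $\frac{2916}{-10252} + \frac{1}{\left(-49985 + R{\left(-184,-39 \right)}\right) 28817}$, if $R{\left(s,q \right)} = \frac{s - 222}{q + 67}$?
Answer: $- \frac{2100738297533}{7385723242029} \approx -0.28443$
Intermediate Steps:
$R{\left(s,q \right)} = \frac{-222 + s}{67 + q}$
$\frac{2916}{-10252} + \frac{1}{\left(-49985 + R{\left(-184,-39 \right)}\right) 28817} = \frac{2916}{-10252} + \frac{1}{\left(-49985 + \frac{-222 - 184}{67 - 39}\right) 28817} = 2916 \left(- \frac{1}{10252}\right) + \frac{1}{-49985 + \frac{1}{28} \left(-406\right)} \frac{1}{28817} = - \frac{729}{2563} + \frac{1}{-49985 + \frac{1}{28} \left(-406\right)} \frac{1}{28817} = - \frac{729}{2563} + \frac{1}{-49985 - \frac{29}{2}} \cdot \frac{1}{28817} = - \frac{729}{2563} + \frac{1}{- \frac{99999}{2}} \cdot \frac{1}{28817} = - \frac{729}{2563} - \frac{2}{2881671183} = - \frac{2100738297533}{7385723242029}$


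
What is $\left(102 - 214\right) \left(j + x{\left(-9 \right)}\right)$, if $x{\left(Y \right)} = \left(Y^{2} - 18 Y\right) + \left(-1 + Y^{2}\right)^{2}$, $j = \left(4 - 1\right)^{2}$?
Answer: $-745024$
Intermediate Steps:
$j = 9$ ($j = 3^{2} = 9$)
$x{\left(Y \right)} = Y^{2} + \left(-1 + Y^{2}\right)^{2} - 18 Y$
$\left(102 - 214\right) \left(j + x{\left(-9 \right)}\right) = \left(102 - 214\right) \left(9 + \left(1 + \left(-9\right)^{4} - \left(-9\right)^{2} - -162\right)\right) = - 112 \left(9 + \left(1 + 6561 - 81 + 162\right)\right) = - 112 \left(9 + 6643\right) = \left(-112\right) 6652 = -745024$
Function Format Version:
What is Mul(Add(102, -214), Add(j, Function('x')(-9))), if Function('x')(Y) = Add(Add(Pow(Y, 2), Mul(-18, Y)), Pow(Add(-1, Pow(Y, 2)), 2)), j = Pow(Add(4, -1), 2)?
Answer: -745024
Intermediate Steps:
j = 9 (j = Pow(3, 2) = 9)
Function('x')(Y) = Add(Pow(Y, 2), Pow(Add(-1, Pow(Y, 2)), 2), Mul(-18, Y))
Mul(Add(102, -214), Add(j, Function('x')(-9))) = Mul(Add(102, -214), Add(9, Add(1, Pow(-9, 4), Mul(-1, Pow(-9, 2)), Mul(-18, -9)))) = Mul(-112, Add(9, Add(1, 6561, Mul(-1, 81), 162))) = Mul(-112, Add(9, Add(1, 6561, -81, 162))) = Mul(-112, Add(9, 6643)) = Mul(-112, 6652) = -745024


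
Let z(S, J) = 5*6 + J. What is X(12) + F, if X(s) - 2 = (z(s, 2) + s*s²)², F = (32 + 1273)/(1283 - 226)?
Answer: 3274166619/1057 ≈ 3.0976e+6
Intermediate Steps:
z(S, J) = 30 + J
F = 1305/1057 ≈ 1.2346
X(s) = 2 + (32 + s³)² (X(s) = 2 + ((30 + 2) + s*s²)² = 2 + (32 + s³)²)
X(12) + F = (2 + (32 + 12³)²) + 1305/1057 = (2 + (32 + 1728)²) + 1305/1057 = (2 + 1760²) + 1305/1057 = (2 + 3097600) + 1305/1057 = 3097602 + 1305/1057 = 3274166619/1057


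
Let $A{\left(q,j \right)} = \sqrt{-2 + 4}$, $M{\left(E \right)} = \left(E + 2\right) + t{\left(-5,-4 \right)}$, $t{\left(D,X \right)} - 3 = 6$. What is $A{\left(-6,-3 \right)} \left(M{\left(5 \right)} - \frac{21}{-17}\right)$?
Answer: $\frac{293 \sqrt{2}}{17} \approx 24.374$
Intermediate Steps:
$t{\left(D,X \right)} = 9$ ($t{\left(D,X \right)} = 3 + 6 = 9$)
$M{\left(E \right)} = 11 + E$ ($M{\left(E \right)} = \left(E + 2\right) + 9 = \left(2 + E\right) + 9 = 11 + E$)
$A{\left(q,j \right)} = \sqrt{2}$
$A{\left(-6,-3 \right)} \left(M{\left(5 \right)} - \frac{21}{-17}\right) = \sqrt{2} \left(\left(11 + 5\right) - \frac{21}{-17}\right) = \sqrt{2} \left(16 - - \frac{21}{17}\right) = \sqrt{2} \left(16 + \frac{21}{17}\right) = \sqrt{2} \cdot \frac{293}{17} = \frac{293 \sqrt{2}}{17}$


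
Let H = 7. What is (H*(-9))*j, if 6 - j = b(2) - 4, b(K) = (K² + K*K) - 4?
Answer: -378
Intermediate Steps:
b(K) = -4 + 2*K² (b(K) = (K² + K²) - 4 = 2*K² - 4 = -4 + 2*K²)
j = 6 (j = 6 - ((-4 + 2*2²) - 4) = 6 - ((-4 + 2*4) - 4) = 6 - ((-4 + 8) - 4) = 6 - (4 - 4) = 6 - 1*0 = 6 + 0 = 6)
(H*(-9))*j = (7*(-9))*6 = -63*6 = -378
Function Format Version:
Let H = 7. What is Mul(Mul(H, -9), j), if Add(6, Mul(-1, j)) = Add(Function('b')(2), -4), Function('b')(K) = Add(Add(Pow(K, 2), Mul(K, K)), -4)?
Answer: -378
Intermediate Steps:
Function('b')(K) = Add(-4, Mul(2, Pow(K, 2))) (Function('b')(K) = Add(Add(Pow(K, 2), Pow(K, 2)), -4) = Add(Mul(2, Pow(K, 2)), -4) = Add(-4, Mul(2, Pow(K, 2))))
j = 6 (j = Add(6, Mul(-1, Add(Add(-4, Mul(2, Pow(2, 2))), -4))) = Add(6, Mul(-1, Add(Add(-4, Mul(2, 4)), -4))) = Add(6, Mul(-1, Add(Add(-4, 8), -4))) = Add(6, Mul(-1, Add(4, -4))) = Add(6, Mul(-1, 0)) = Add(6, 0) = 6)
Mul(Mul(H, -9), j) = Mul(Mul(7, -9), 6) = Mul(-63, 6) = -378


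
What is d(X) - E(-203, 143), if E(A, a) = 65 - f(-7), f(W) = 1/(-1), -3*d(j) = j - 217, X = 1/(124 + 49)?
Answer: 3286/519 ≈ 6.3314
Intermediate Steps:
X = 1/173 ≈ 0.0057803
d(j) = 217/3 - j/3 (d(j) = -(j - 217)/3 = -(-217 + j)/3 = 217/3 - j/3)
f(W) = -1
E(A, a) = 66 (E(A, a) = 65 - 1*(-1) = 65 + 1 = 66)
d(X) - E(-203, 143) = (217/3 - ⅓*1/173) - 1*66 = (217/3 - 1/519) - 66 = 37540/519 - 66 = 3286/519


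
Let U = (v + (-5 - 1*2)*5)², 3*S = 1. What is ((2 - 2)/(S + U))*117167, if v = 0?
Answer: 0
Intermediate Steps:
S = ⅓ (S = (⅓)*1 = ⅓ ≈ 0.33333)
U = 1225 (U = (0 + (-5 - 1*2)*5)² = (0 + (-5 - 2)*5)² = (0 - 7*5)² = (0 - 35)² = (-35)² = 1225)
((2 - 2)/(S + U))*117167 = ((2 - 2)/(⅓ + 1225))*117167 = (0/(3676/3))*117167 = (0*(3/3676))*117167 = 0*117167 = 0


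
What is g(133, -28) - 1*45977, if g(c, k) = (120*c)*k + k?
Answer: -492885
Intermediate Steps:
g(c, k) = k + 120*c*k (g(c, k) = 120*c*k + k = k + 120*c*k)
g(133, -28) - 1*45977 = -28*(1 + 120*133) - 1*45977 = -28*(1 + 15960) - 45977 = -28*15961 - 45977 = -446908 - 45977 = -492885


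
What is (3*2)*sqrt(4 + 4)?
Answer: 12*sqrt(2) ≈ 16.971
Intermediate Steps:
(3*2)*sqrt(4 + 4) = 6*sqrt(8) = 6*(2*sqrt(2)) = 12*sqrt(2)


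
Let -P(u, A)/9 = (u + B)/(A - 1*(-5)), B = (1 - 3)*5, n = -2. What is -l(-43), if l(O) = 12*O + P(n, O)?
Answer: 9858/19 ≈ 518.84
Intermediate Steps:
B = -10 (B = -2*5 = -10)
P(u, A) = -9*(-10 + u)/(5 + A) (P(u, A) = -9*(u - 10)/(A - 1*(-5)) = -9*(-10 + u)/(A + 5) = -9*(-10 + u)/(5 + A))
l(O) = 12*O + 108/(5 + O) (l(O) = 12*O + 9*(10 - 1*(-2))/(5 + O) = 12*O + 9*(10 + 2)/(5 + O) = 12*O + 9*12/(5 + O) = 12*O + 108/(5 + O))
-l(-43) = -12*(9 - 43*(5 - 43))/(5 - 43) = -12*(9 - 43*(-38))/(-38) = -12*(-1)*(9 + 1634)/38 = -12*(-1)*1643/38 = -1*(-9858/19) = 9858/19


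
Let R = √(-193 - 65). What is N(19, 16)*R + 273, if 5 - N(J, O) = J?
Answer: 273 - 14*I*√258 ≈ 273.0 - 224.87*I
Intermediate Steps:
N(J, O) = 5 - J
R = I*√258 (R = √(-258) = I*√258 ≈ 16.062*I)
N(19, 16)*R + 273 = (5 - 1*19)*(I*√258) + 273 = (5 - 19)*(I*√258) + 273 = -14*I*√258 + 273 = 273 - 14*I*√258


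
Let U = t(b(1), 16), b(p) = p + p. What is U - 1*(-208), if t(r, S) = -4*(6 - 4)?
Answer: 200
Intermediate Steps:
b(p) = 2*p
t(r, S) = -8 (t(r, S) = -4*2 = -8)
U = -8
U - 1*(-208) = -8 - 1*(-208) = -8 + 208 = 200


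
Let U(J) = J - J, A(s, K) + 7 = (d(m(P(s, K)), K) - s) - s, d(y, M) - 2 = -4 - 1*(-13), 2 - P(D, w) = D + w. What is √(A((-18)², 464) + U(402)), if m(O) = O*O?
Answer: 2*I*√161 ≈ 25.377*I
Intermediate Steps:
P(D, w) = 2 - D - w (P(D, w) = 2 - (D + w) = 2 + (-D - w) = 2 - D - w)
m(O) = O²
d(y, M) = 11 (d(y, M) = 2 + (-4 - 1*(-13)) = 2 + (-4 + 13) = 2 + 9 = 11)
A(s, K) = 4 - 2*s (A(s, K) = -7 + ((11 - s) - s) = -7 + (11 - 2*s) = 4 - 2*s)
U(J) = 0
√(A((-18)², 464) + U(402)) = √((4 - 2*(-18)²) + 0) = √((4 - 2*324) + 0) = √((4 - 648) + 0) = √(-644 + 0) = √(-644) = 2*I*√161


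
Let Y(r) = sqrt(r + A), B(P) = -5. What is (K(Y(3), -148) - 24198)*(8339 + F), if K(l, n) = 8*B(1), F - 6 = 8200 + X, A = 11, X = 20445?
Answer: -896563620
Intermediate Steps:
F = 28651 (F = 6 + (8200 + 20445) = 6 + 28645 = 28651)
Y(r) = sqrt(11 + r) (Y(r) = sqrt(r + 11) = sqrt(11 + r))
K(l, n) = -40 (K(l, n) = 8*(-5) = -40)
(K(Y(3), -148) - 24198)*(8339 + F) = (-40 - 24198)*(8339 + 28651) = -24238*36990 = -896563620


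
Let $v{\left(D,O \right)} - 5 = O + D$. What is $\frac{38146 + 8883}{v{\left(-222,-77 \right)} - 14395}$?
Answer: $- \frac{47029}{14689} \approx -3.2016$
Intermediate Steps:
$v{\left(D,O \right)} = 5 + D + O$ ($v{\left(D,O \right)} = 5 + \left(O + D\right) = 5 + \left(D + O\right) = 5 + D + O$)
$\frac{38146 + 8883}{v{\left(-222,-77 \right)} - 14395} = \frac{38146 + 8883}{\left(5 - 222 - 77\right) - 14395} = \frac{47029}{-294 - 14395} = \frac{47029}{-14689} = 47029 \left(- \frac{1}{14689}\right) = - \frac{47029}{14689}$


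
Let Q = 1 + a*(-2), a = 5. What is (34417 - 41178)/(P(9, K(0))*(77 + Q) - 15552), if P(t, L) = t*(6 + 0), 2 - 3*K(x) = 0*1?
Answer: 6761/11880 ≈ 0.56911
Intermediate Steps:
K(x) = 2/3 (K(x) = 2/3 - 0 = 2/3 - 1/3*0 = 2/3 + 0 = 2/3)
Q = -9 (Q = 1 + 5*(-2) = 1 - 10 = -9)
P(t, L) = 6*t (P(t, L) = t*6 = 6*t)
(34417 - 41178)/(P(9, K(0))*(77 + Q) - 15552) = (34417 - 41178)/((6*9)*(77 - 9) - 15552) = -6761/(54*68 - 15552) = -6761/(3672 - 15552) = -6761/(-11880) = -6761*(-1/11880) = 6761/11880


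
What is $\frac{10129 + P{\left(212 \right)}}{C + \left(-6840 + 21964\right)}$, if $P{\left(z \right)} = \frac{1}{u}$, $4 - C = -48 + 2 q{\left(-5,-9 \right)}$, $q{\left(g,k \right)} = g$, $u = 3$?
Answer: $\frac{15194}{22779} \approx 0.66702$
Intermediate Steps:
$C = 62$ ($C = 4 - \left(-48 + 2 \left(-5\right)\right) = 4 - \left(-48 - 10\right) = 4 - -58 = 4 + 58 = 62$)
$P{\left(z \right)} = \frac{1}{3}$
$\frac{10129 + P{\left(212 \right)}}{C + \left(-6840 + 21964\right)} = \frac{10129 + \frac{1}{3}}{62 + \left(-6840 + 21964\right)} = \frac{30388}{3 \left(62 + 15124\right)} = \frac{30388}{3 \cdot 15186} = \frac{30388}{3} \cdot \frac{1}{15186} = \frac{15194}{22779}$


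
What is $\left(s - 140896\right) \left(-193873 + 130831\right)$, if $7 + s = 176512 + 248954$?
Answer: $-17939420646$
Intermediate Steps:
$s = 425459$ ($s = -7 + \left(176512 + 248954\right) = -7 + 425466 = 425459$)
$\left(s - 140896\right) \left(-193873 + 130831\right) = \left(425459 - 140896\right) \left(-193873 + 130831\right) = \left(425459 - 140896\right) \left(-63042\right) = 284563 \left(-63042\right) = -17939420646$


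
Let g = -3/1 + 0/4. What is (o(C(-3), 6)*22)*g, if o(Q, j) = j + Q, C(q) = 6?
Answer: -792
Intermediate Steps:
g = -3 (g = -3*1 + 0*(¼) = -3 + 0 = -3)
o(Q, j) = Q + j
(o(C(-3), 6)*22)*g = ((6 + 6)*22)*(-3) = (12*22)*(-3) = 264*(-3) = -792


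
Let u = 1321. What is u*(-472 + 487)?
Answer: 19815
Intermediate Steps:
u*(-472 + 487) = 1321*(-472 + 487) = 1321*15 = 19815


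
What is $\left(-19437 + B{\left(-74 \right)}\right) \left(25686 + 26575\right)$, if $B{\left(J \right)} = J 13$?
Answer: $-1066072139$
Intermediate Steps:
$B{\left(J \right)} = 13 J$
$\left(-19437 + B{\left(-74 \right)}\right) \left(25686 + 26575\right) = \left(-19437 + 13 \left(-74\right)\right) \left(25686 + 26575\right) = \left(-19437 - 962\right) 52261 = \left(-20399\right) 52261 = -1066072139$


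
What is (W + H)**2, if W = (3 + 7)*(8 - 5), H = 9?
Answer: 1521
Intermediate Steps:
W = 30 (W = 10*3 = 30)
(W + H)**2 = (30 + 9)**2 = 39**2 = 1521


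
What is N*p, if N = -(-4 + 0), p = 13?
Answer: 52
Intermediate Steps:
N = 4 (N = -1*(-4) = 4)
N*p = 4*13 = 52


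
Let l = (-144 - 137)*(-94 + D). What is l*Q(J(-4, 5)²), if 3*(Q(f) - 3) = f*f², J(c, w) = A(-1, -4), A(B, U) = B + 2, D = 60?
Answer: 95540/3 ≈ 31847.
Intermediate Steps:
A(B, U) = 2 + B
J(c, w) = 1 (J(c, w) = 2 - 1 = 1)
Q(f) = 3 + f³/3 (Q(f) = 3 + (f*f²)/3 = 3 + f³/3)
l = 9554 (l = (-144 - 137)*(-94 + 60) = -281*(-34) = 9554)
l*Q(J(-4, 5)²) = 9554*(3 + (1²)³/3) = 9554*(3 + (⅓)*1³) = 9554*(3 + (⅓)*1) = 9554*(3 + ⅓) = 9554*(10/3) = 95540/3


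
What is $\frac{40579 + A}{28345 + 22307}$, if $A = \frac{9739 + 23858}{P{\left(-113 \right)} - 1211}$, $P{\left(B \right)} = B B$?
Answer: $\frac{469045679}{585435816} \approx 0.80119$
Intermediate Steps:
$P{\left(B \right)} = B^{2}$
$A = \frac{33597}{11558}$ ($A = \frac{9739 + 23858}{\left(-113\right)^{2} - 1211} = \frac{33597}{12769 - 1211} = \frac{33597}{11558} \approx 2.9068$)
$\frac{40579 + A}{28345 + 22307} = \frac{40579 + \frac{33597}{11558}}{28345 + 22307} = \frac{469045679}{11558 \cdot 50652} = \frac{469045679}{11558} \cdot \frac{1}{50652} = \frac{469045679}{585435816}$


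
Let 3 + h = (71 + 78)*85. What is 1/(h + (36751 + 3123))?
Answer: 1/52536 ≈ 1.9035e-5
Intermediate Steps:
h = 12662 (h = -3 + (71 + 78)*85 = -3 + 149*85 = -3 + 12665 = 12662)
1/(h + (36751 + 3123)) = 1/(12662 + (36751 + 3123)) = 1/(12662 + 39874) = 1/52536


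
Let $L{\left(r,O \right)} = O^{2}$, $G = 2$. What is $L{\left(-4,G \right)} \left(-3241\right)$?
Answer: $-12964$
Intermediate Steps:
$L{\left(-4,G \right)} \left(-3241\right) = 2^{2} \left(-3241\right) = 4 \left(-3241\right) = -12964$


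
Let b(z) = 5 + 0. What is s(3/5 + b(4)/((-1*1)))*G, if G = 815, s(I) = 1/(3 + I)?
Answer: -4075/7 ≈ -582.14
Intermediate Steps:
b(z) = 5
s(3/5 + b(4)/((-1*1)))*G = 815/(3 + (3/5 + 5/((-1*1)))) = 815/(3 + (3*(⅕) + 5/(-1))) = 815/(3 + (⅗ + 5*(-1))) = 815/(3 + (⅗ - 5)) = 815/(3 - 22/5) = 815/(-7/5) = -5/7*815 = -4075/7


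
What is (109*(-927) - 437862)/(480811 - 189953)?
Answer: -538905/290858 ≈ -1.8528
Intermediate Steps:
(109*(-927) - 437862)/(480811 - 189953) = (-101043 - 437862)/290858 = -538905*1/290858 = -538905/290858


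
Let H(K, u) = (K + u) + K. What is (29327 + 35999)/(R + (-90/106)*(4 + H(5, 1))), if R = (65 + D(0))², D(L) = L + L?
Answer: 1731139/111625 ≈ 15.509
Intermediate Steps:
H(K, u) = u + 2*K
D(L) = 2*L
R = 4225 (R = (65 + 2*0)² = (65 + 0)² = 65² = 4225)
(29327 + 35999)/(R + (-90/106)*(4 + H(5, 1))) = (29327 + 35999)/(4225 + (-90/106)*(4 + (1 + 2*5))) = 65326/(4225 + (-90*1/106)*(4 + (1 + 10))) = 65326/(4225 - 45*(4 + 11)/53) = 65326/(4225 - 45/53*15) = 65326/(4225 - 675/53) = 65326/(223250/53) = 65326*(53/223250) = 1731139/111625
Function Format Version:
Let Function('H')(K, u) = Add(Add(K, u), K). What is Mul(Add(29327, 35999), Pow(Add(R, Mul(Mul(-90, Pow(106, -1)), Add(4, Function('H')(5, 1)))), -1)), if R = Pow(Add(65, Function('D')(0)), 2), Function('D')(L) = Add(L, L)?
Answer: Rational(1731139, 111625) ≈ 15.509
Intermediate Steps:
Function('H')(K, u) = Add(u, Mul(2, K))
Function('D')(L) = Mul(2, L)
R = 4225 (R = Pow(Add(65, Mul(2, 0)), 2) = Pow(Add(65, 0), 2) = Pow(65, 2) = 4225)
Mul(Add(29327, 35999), Pow(Add(R, Mul(Mul(-90, Pow(106, -1)), Add(4, Function('H')(5, 1)))), -1)) = Mul(Add(29327, 35999), Pow(Add(4225, Mul(Mul(-90, Pow(106, -1)), Add(4, Add(1, Mul(2, 5))))), -1)) = Mul(65326, Pow(Add(4225, Mul(Mul(-90, Rational(1, 106)), Add(4, Add(1, 10)))), -1)) = Mul(65326, Pow(Add(4225, Mul(Rational(-45, 53), Add(4, 11))), -1)) = Mul(65326, Pow(Add(4225, Mul(Rational(-45, 53), 15)), -1)) = Mul(65326, Pow(Add(4225, Rational(-675, 53)), -1)) = Mul(65326, Pow(Rational(223250, 53), -1)) = Mul(65326, Rational(53, 223250)) = Rational(1731139, 111625)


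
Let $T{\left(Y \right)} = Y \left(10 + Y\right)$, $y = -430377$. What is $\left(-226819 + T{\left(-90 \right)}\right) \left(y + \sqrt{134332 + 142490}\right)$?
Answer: $94518966363 - 8565141 \sqrt{182} \approx 9.4403 \cdot 10^{10}$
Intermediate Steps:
$\left(-226819 + T{\left(-90 \right)}\right) \left(y + \sqrt{134332 + 142490}\right) = \left(-226819 - 90 \left(10 - 90\right)\right) \left(-430377 + \sqrt{134332 + 142490}\right) = \left(-226819 - -7200\right) \left(-430377 + \sqrt{276822}\right) = \left(-226819 + 7200\right) \left(-430377 + 39 \sqrt{182}\right) = - 219619 \left(-430377 + 39 \sqrt{182}\right) = 94518966363 - 8565141 \sqrt{182}$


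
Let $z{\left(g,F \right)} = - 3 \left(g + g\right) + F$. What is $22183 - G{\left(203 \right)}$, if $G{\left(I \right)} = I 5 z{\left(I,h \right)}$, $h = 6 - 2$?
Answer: $1254393$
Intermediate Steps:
$h = 4$
$z{\left(g,F \right)} = F - 6 g$ ($z{\left(g,F \right)} = - 3 \cdot 2 g + F = - 6 g + F = F - 6 g$)
$G{\left(I \right)} = 5 I \left(4 - 6 I\right)$ ($G{\left(I \right)} = I 5 \left(4 - 6 I\right) = 5 I \left(4 - 6 I\right)$)
$22183 - G{\left(203 \right)} = 22183 - 10 \cdot 203 \left(2 - 609\right) = 22183 - 10 \cdot 203 \left(-607\right) = 22183 - -1232210 = 22183 + 1232210 = 1254393$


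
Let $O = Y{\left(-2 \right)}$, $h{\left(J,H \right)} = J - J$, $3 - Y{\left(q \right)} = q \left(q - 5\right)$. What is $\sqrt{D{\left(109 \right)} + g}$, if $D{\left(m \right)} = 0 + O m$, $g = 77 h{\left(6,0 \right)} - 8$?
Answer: $i \sqrt{1207} \approx 34.742 i$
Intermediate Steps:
$Y{\left(q \right)} = 3 - q \left(-5 + q\right)$ ($Y{\left(q \right)} = 3 - q \left(q - 5\right) = 3 - q \left(-5 + q\right)$)
$h{\left(J,H \right)} = 0$
$O = -11$ ($O = 3 - \left(-2\right)^{2} + 5 \left(-2\right) = 3 - 4 - 10 = -11$)
$g = -8$ ($g = 77 \cdot 0 - 8 = 0 - 8 = -8$)
$D{\left(m \right)} = - 11 m$ ($D{\left(m \right)} = 0 - 11 m = - 11 m$)
$\sqrt{D{\left(109 \right)} + g} = \sqrt{\left(-11\right) 109 - 8} = \sqrt{-1199 - 8} = \sqrt{-1207} = i \sqrt{1207}$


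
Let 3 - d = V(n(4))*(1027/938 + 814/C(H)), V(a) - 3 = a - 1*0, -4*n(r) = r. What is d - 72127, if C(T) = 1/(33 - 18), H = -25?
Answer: -45280163/469 ≈ -96546.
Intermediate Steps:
C(T) = 1/15
n(r) = -r/4
V(a) = 3 + a (V(a) = 3 + (a - 1*0) = 3 + (a + 0) = 3 + a)
d = -11452600/469 (d = 3 - (3 - 1/4*4)*(1027/938 + 814/(1/15)) = 3 - (3 - 1)*(1027*(1/938) + 814*15) = 3 - 2*(1027/938 + 12210) = 3 - 2*11454007/938 = 3 - 1*11454007/469 = 3 - 11454007/469 = -11452600/469 ≈ -24419.)
d - 72127 = -11452600/469 - 72127 = -45280163/469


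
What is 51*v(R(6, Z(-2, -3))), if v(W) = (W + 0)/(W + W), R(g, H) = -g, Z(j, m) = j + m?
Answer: 51/2 ≈ 25.500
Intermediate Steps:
v(W) = 1/2 (v(W) = W/((2*W)) = W*(1/(2*W)) = 1/2)
51*v(R(6, Z(-2, -3))) = 51*(1/2) = 51/2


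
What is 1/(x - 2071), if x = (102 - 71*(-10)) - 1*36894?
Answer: -1/38153 ≈ -2.6210e-5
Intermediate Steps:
x = -36082 (x = (102 + 710) - 36894 = 812 - 36894 = -36082)
1/(x - 2071) = 1/(-36082 - 2071) = 1/(-38153) = -1/38153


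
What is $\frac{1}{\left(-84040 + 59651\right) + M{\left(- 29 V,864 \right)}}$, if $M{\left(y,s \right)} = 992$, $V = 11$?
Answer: $- \frac{1}{23397} \approx -4.2741 \cdot 10^{-5}$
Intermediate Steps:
$\frac{1}{\left(-84040 + 59651\right) + M{\left(- 29 V,864 \right)}} = \frac{1}{\left(-84040 + 59651\right) + 992} = \frac{1}{-24389 + 992} = \frac{1}{-23397} = - \frac{1}{23397}$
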